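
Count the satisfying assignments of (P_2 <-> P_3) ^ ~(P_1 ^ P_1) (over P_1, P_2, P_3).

4

P_1 | P_2 | P_3 || (P_2 <-> P_3) | (P_1 ^ P_1) | ~(P_1 ^ P_1) | ((P_2 <-> P_3) ^ ~(P_1 ^ P_1))
 0  |  0  |  0  ||       1       |      0      |      1       |               0               
 0  |  0  |  1  ||       0       |      0      |      1       |               1               
 0  |  1  |  0  ||       0       |      0      |      1       |               1               
 0  |  1  |  1  ||       1       |      0      |      1       |               0               
 1  |  0  |  0  ||       1       |      0      |      1       |               0               
 1  |  0  |  1  ||       0       |      0      |      1       |               1               
 1  |  1  |  0  ||       0       |      0      |      1       |               1               
 1  |  1  |  1  ||       1       |      0      |      1       |               0               
The formula is true on 4 of the 8 rows.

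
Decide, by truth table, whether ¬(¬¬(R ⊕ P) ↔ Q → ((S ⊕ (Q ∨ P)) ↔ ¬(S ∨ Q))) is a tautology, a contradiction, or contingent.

contingent

  P      Q      R      S    |    φ  
 True   True   True   True  |   True
 True   True   True  False  |  False
 True   True  False   True  |  False
 True   True  False  False  |   True
 True  False   True   True  |   True
 True  False   True  False  |   True
 True  False  False   True  |  False
 True  False  False  False  |  False
False   True   True   True  |  False
False   True   True  False  |   True
False   True  False   True  |   True
False   True  False  False  |  False
False  False   True   True  |  False
False  False   True  False  |  False
False  False  False   True  |   True
False  False  False  False  |   True
8 of 16 rows are True, so the formula is contingent.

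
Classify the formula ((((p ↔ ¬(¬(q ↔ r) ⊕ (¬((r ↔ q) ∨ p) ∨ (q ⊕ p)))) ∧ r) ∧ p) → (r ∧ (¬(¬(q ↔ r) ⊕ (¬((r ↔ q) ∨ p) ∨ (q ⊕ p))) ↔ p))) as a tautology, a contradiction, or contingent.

tautology

p  q  r  |  φ
T  T  T  |  T
T  T  F  |  T
T  F  T  |  T
T  F  F  |  T
F  T  T  |  T
F  T  F  |  T
F  F  T  |  T
F  F  F  |  T
Every row is T, so the formula is a tautology.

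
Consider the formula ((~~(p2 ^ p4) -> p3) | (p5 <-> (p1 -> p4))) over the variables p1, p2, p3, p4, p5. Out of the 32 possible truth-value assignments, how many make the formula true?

p1 | p2 | p3 | p4 | p5 || φ
0  | 0  | 0  | 0  | 0  || 1
0  | 0  | 0  | 0  | 1  || 1
0  | 0  | 0  | 1  | 0  || 0
0  | 0  | 0  | 1  | 1  || 1
0  | 0  | 1  | 0  | 0  || 1
0  | 0  | 1  | 0  | 1  || 1
0  | 0  | 1  | 1  | 0  || 1
0  | 0  | 1  | 1  | 1  || 1
0  | 1  | 0  | 0  | 0  || 0
0  | 1  | 0  | 0  | 1  || 1
0  | 1  | 0  | 1  | 0  || 1
0  | 1  | 0  | 1  | 1  || 1
0  | 1  | 1  | 0  | 0  || 1
0  | 1  | 1  | 0  | 1  || 1
0  | 1  | 1  | 1  | 0  || 1
0  | 1  | 1  | 1  | 1  || 1
1  | 0  | 0  | 0  | 0  || 1
1  | 0  | 0  | 0  | 1  || 1
1  | 0  | 0  | 1  | 0  || 0
1  | 0  | 0  | 1  | 1  || 1
1  | 0  | 1  | 0  | 0  || 1
1  | 0  | 1  | 0  | 1  || 1
1  | 0  | 1  | 1  | 0  || 1
1  | 0  | 1  | 1  | 1  || 1
1  | 1  | 0  | 0  | 0  || 1
1  | 1  | 0  | 0  | 1  || 0
1  | 1  | 0  | 1  | 0  || 1
1  | 1  | 0  | 1  | 1  || 1
1  | 1  | 1  | 0  | 0  || 1
1  | 1  | 1  | 0  | 1  || 1
1  | 1  | 1  | 1  | 0  || 1
1  | 1  | 1  | 1  | 1  || 1
The formula is true on 28 of the 32 rows.

28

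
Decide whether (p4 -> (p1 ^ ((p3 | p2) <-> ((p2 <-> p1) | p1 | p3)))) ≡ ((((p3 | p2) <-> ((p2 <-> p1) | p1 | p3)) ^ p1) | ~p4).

equivalent

  p1  |   p2  |   p3  |   p4  ||   φ   |   ψ  
 True |  True |  True |  True || False | False
 True |  True |  True | False ||  True |  True
 True |  True | False |  True || False | False
 True |  True | False | False ||  True |  True
 True | False |  True |  True || False | False
 True | False |  True | False ||  True |  True
 True | False | False |  True ||  True |  True
 True | False | False | False ||  True |  True
False |  True |  True |  True ||  True |  True
False |  True |  True | False ||  True |  True
False |  True | False |  True || False | False
False |  True | False | False ||  True |  True
False | False |  True |  True ||  True |  True
False | False |  True | False ||  True |  True
False | False | False |  True || False | False
False | False | False | False ||  True |  True
The columns for φ and ψ agree on every row, so they are logically equivalent.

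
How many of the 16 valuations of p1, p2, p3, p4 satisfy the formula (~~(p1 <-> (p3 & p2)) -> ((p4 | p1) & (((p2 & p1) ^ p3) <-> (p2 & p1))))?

p1 | p2 | p3 | p4 | φ
-- | -- | -- | -- | -
1  | 1  | 1  | 1  | 0
1  | 1  | 1  | 0  | 0
1  | 1  | 0  | 1  | 1
1  | 1  | 0  | 0  | 1
1  | 0  | 1  | 1  | 1
1  | 0  | 1  | 0  | 1
1  | 0  | 0  | 1  | 1
1  | 0  | 0  | 0  | 1
0  | 1  | 1  | 1  | 1
0  | 1  | 1  | 0  | 1
0  | 1  | 0  | 1  | 1
0  | 1  | 0  | 0  | 0
0  | 0  | 1  | 1  | 0
0  | 0  | 1  | 0  | 0
0  | 0  | 0  | 1  | 1
0  | 0  | 0  | 0  | 0
The formula is true on 10 of the 16 rows.

10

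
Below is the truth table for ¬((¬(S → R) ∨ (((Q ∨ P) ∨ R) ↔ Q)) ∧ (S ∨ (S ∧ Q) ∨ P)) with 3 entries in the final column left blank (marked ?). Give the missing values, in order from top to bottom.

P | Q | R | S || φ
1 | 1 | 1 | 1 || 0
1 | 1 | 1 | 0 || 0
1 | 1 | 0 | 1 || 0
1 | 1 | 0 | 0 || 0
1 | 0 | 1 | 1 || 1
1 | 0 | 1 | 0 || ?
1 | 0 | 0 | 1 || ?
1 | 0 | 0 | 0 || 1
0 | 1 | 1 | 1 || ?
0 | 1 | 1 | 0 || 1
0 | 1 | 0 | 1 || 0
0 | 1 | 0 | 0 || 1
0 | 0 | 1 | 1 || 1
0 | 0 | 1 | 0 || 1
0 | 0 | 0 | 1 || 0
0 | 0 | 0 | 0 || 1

1, 0, 0

Row P=1, Q=0, R=1, S=0: (¬(S → R) ∨ (((Q ∨ P) ∨ R) ↔ Q)) = 0, (S ∨ (S ∧ Q) ∨ P) = 1, ((¬(S → R) ∨ (((Q ∨ P) ∨ R) ↔ Q)) ∧ (S ∨ (S ∧ Q) ∨ P)) = 0, so the formula = 1.
Row P=1, Q=0, R=0, S=1: (¬(S → R) ∨ (((Q ∨ P) ∨ R) ↔ Q)) = 1, (S ∨ (S ∧ Q) ∨ P) = 1, ((¬(S → R) ∨ (((Q ∨ P) ∨ R) ↔ Q)) ∧ (S ∨ (S ∧ Q) ∨ P)) = 1, so the formula = 0.
Row P=0, Q=1, R=1, S=1: (¬(S → R) ∨ (((Q ∨ P) ∨ R) ↔ Q)) = 1, (S ∨ (S ∧ Q) ∨ P) = 1, ((¬(S → R) ∨ (((Q ∨ P) ∨ R) ↔ Q)) ∧ (S ∨ (S ∧ Q) ∨ P)) = 1, so the formula = 0.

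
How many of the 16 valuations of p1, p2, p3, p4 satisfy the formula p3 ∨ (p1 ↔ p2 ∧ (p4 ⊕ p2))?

12

p1 | p2 | p3 | p4 || (p3 ∨ (p1 ↔ (p2 ∧ (p4 ⊕ p2))))
1  | 1  | 1  | 1  ||               1               
1  | 1  | 1  | 0  ||               1               
1  | 1  | 0  | 1  ||               0               
1  | 1  | 0  | 0  ||               1               
1  | 0  | 1  | 1  ||               1               
1  | 0  | 1  | 0  ||               1               
1  | 0  | 0  | 1  ||               0               
1  | 0  | 0  | 0  ||               0               
0  | 1  | 1  | 1  ||               1               
0  | 1  | 1  | 0  ||               1               
0  | 1  | 0  | 1  ||               1               
0  | 1  | 0  | 0  ||               0               
0  | 0  | 1  | 1  ||               1               
0  | 0  | 1  | 0  ||               1               
0  | 0  | 0  | 1  ||               1               
0  | 0  | 0  | 0  ||               1               
The formula is true on 12 of the 16 rows.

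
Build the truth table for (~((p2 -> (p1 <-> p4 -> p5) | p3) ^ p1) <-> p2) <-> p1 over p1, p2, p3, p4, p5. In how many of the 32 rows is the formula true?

  p1  |   p2  |   p3  |   p4  |   p5  ||   φ  
 True |  True |  True |  True |  True ||  True
 True |  True |  True |  True | False ||  True
 True |  True |  True | False |  True ||  True
 True |  True |  True | False | False ||  True
 True |  True | False |  True |  True ||  True
 True |  True | False |  True | False || False
 True |  True | False | False |  True ||  True
 True |  True | False | False | False ||  True
 True | False |  True |  True |  True || False
 True | False |  True |  True | False || False
 True | False |  True | False |  True || False
 True | False |  True | False | False || False
 True | False | False |  True |  True || False
 True | False | False |  True | False || False
 True | False | False | False |  True || False
 True | False | False | False | False || False
False |  True |  True |  True |  True ||  True
False |  True |  True |  True | False ||  True
False |  True |  True | False |  True ||  True
False |  True |  True | False | False ||  True
False |  True | False |  True |  True || False
False |  True | False |  True | False ||  True
False |  True | False | False |  True || False
False |  True | False | False | False || False
False | False |  True |  True |  True || False
False | False |  True |  True | False || False
False | False |  True | False |  True || False
False | False |  True | False | False || False
False | False | False |  True |  True || False
False | False | False |  True | False || False
False | False | False | False |  True || False
False | False | False | False | False || False
The formula is true on 12 of the 32 rows.

12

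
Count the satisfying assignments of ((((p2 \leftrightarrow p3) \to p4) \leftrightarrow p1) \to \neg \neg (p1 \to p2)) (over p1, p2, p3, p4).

p1 | p2 | p3 | p4 || φ
1  | 1  | 1  | 1  || 1
1  | 1  | 1  | 0  || 1
1  | 1  | 0  | 1  || 1
1  | 1  | 0  | 0  || 1
1  | 0  | 1  | 1  || 0
1  | 0  | 1  | 0  || 0
1  | 0  | 0  | 1  || 0
1  | 0  | 0  | 0  || 1
0  | 1  | 1  | 1  || 1
0  | 1  | 1  | 0  || 1
0  | 1  | 0  | 1  || 1
0  | 1  | 0  | 0  || 1
0  | 0  | 1  | 1  || 1
0  | 0  | 1  | 0  || 1
0  | 0  | 0  | 1  || 1
0  | 0  | 0  | 0  || 1
The formula is true on 13 of the 16 rows.

13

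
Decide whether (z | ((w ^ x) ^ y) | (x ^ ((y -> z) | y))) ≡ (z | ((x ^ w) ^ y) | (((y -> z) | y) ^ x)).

  x   |   y   |   z   |   w   ||   φ   |   ψ  
 True |  True |  True |  True ||  True |  True
 True |  True |  True | False ||  True |  True
 True |  True | False |  True ||  True |  True
 True |  True | False | False || False | False
 True | False |  True |  True ||  True |  True
 True | False |  True | False ||  True |  True
 True | False | False |  True || False | False
 True | False | False | False ||  True |  True
False |  True |  True |  True ||  True |  True
False |  True |  True | False ||  True |  True
False |  True | False |  True ||  True |  True
False |  True | False | False ||  True |  True
False | False |  True |  True ||  True |  True
False | False |  True | False ||  True |  True
False | False | False |  True ||  True |  True
False | False | False | False ||  True |  True
The columns for φ and ψ agree on every row, so they are logically equivalent.

equivalent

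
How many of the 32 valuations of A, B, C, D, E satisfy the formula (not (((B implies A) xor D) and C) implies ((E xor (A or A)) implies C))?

24

A | B | C | D | E || φ
T | T | T | T | T || T
T | T | T | T | F || T
T | T | T | F | T || T
T | T | T | F | F || T
T | T | F | T | T || T
T | T | F | T | F || F
T | T | F | F | T || T
T | T | F | F | F || F
T | F | T | T | T || T
T | F | T | T | F || T
T | F | T | F | T || T
T | F | T | F | F || T
T | F | F | T | T || T
T | F | F | T | F || F
T | F | F | F | T || T
T | F | F | F | F || F
F | T | T | T | T || T
F | T | T | T | F || T
F | T | T | F | T || T
F | T | T | F | F || T
F | T | F | T | T || F
F | T | F | T | F || T
F | T | F | F | T || F
F | T | F | F | F || T
F | F | T | T | T || T
F | F | T | T | F || T
F | F | T | F | T || T
F | F | T | F | F || T
F | F | F | T | T || F
F | F | F | T | F || T
F | F | F | F | T || F
F | F | F | F | F || T
The formula is true on 24 of the 32 rows.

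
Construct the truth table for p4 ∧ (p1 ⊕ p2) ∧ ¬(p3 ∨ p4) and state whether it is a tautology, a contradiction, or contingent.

contradiction

p1 | p2 | p3 | p4 | (p4 ∧ (p1 ⊕ p2) ∧ ¬(p3 ∨ p4))
-- | -- | -- | -- | -----------------------------
T  | T  | T  | T  |               F              
T  | T  | T  | F  |               F              
T  | T  | F  | T  |               F              
T  | T  | F  | F  |               F              
T  | F  | T  | T  |               F              
T  | F  | T  | F  |               F              
T  | F  | F  | T  |               F              
T  | F  | F  | F  |               F              
F  | T  | T  | T  |               F              
F  | T  | T  | F  |               F              
F  | T  | F  | T  |               F              
F  | T  | F  | F  |               F              
F  | F  | T  | T  |               F              
F  | F  | T  | F  |               F              
F  | F  | F  | T  |               F              
F  | F  | F  | F  |               F              
Every row is F, so the formula is a contradiction.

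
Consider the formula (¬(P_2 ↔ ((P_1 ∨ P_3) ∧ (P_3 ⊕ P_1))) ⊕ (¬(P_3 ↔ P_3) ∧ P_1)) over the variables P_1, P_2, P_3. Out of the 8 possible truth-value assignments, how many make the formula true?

 P_1    P_2    P_3   |    φ  
 True   True   True  |   True
 True   True  False  |  False
 True  False   True  |  False
 True  False  False  |   True
False   True   True  |  False
False   True  False  |   True
False  False   True  |   True
False  False  False  |  False
The formula is true on 4 of the 8 rows.

4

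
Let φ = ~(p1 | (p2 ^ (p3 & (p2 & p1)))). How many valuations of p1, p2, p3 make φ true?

p1 | p2 | p3 || (p2 & p1) | (p3 & (p2 & p1)) | (p2 ^ (p3 & (p2 & p1))) | φ
0  | 0  | 0  ||     0     |        0         |            0            | 1
0  | 0  | 1  ||     0     |        0         |            0            | 1
0  | 1  | 0  ||     0     |        0         |            1            | 0
0  | 1  | 1  ||     0     |        0         |            1            | 0
1  | 0  | 0  ||     0     |        0         |            0            | 0
1  | 0  | 1  ||     0     |        0         |            0            | 0
1  | 1  | 0  ||     1     |        0         |            1            | 0
1  | 1  | 1  ||     1     |        1         |            0            | 0
The formula is true on 2 of the 8 rows.

2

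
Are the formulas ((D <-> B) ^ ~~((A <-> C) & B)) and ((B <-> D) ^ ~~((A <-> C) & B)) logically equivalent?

equivalent

A | B | C | D || φ | ψ
F | F | F | F || T | T
F | F | F | T || F | F
F | F | T | F || T | T
F | F | T | T || F | F
F | T | F | F || T | T
F | T | F | T || F | F
F | T | T | F || F | F
F | T | T | T || T | T
T | F | F | F || T | T
T | F | F | T || F | F
T | F | T | F || T | T
T | F | T | T || F | F
T | T | F | F || F | F
T | T | F | T || T | T
T | T | T | F || T | T
T | T | T | T || F | F
The columns for φ and ψ agree on every row, so they are logically equivalent.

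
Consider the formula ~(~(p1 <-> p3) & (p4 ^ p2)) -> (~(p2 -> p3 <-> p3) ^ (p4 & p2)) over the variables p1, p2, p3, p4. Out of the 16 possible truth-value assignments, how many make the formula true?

11

p1 | p2 | p3 | p4 || (p1 <-> p3) | ~(p1 <-> p3) | (p4 ^ p2) | (~(p1 <-> p3) & (p4 ^ p2)) | ~(~(p1 <-> p3) & (p4 ^ p2)) | (p2 -> p3) | ((p2 -> p3) <-> p3) | ~((p2 -> p3) <-> p3) | (p4 & p2) | φ
F  | F  | F  | F  ||      T      |      F       |     F     |             F              |              T              |     T      |          F          |          T           |     F     | T
F  | F  | F  | T  ||      T      |      F       |     T     |             F              |              T              |     T      |          F          |          T           |     F     | T
F  | F  | T  | F  ||      F      |      T       |     F     |             F              |              T              |     T      |          T          |          F           |     F     | F
F  | F  | T  | T  ||      F      |      T       |     T     |             T              |              F              |     T      |          T          |          F           |     F     | T
F  | T  | F  | F  ||      T      |      F       |     T     |             F              |              T              |     F      |          T          |          F           |     F     | F
F  | T  | F  | T  ||      T      |      F       |     F     |             F              |              T              |     F      |          T          |          F           |     T     | T
F  | T  | T  | F  ||      F      |      T       |     T     |             T              |              F              |     T      |          T          |          F           |     F     | T
F  | T  | T  | T  ||      F      |      T       |     F     |             F              |              T              |     T      |          T          |          F           |     T     | T
T  | F  | F  | F  ||      F      |      T       |     F     |             F              |              T              |     T      |          F          |          T           |     F     | T
T  | F  | F  | T  ||      F      |      T       |     T     |             T              |              F              |     T      |          F          |          T           |     F     | T
T  | F  | T  | F  ||      T      |      F       |     F     |             F              |              T              |     T      |          T          |          F           |     F     | F
T  | F  | T  | T  ||      T      |      F       |     T     |             F              |              T              |     T      |          T          |          F           |     F     | F
T  | T  | F  | F  ||      F      |      T       |     T     |             T              |              F              |     F      |          T          |          F           |     F     | T
T  | T  | F  | T  ||      F      |      T       |     F     |             F              |              T              |     F      |          T          |          F           |     T     | T
T  | T  | T  | F  ||      T      |      F       |     T     |             F              |              T              |     T      |          T          |          F           |     F     | F
T  | T  | T  | T  ||      T      |      F       |     F     |             F              |              T              |     T      |          T          |          F           |     T     | T
The formula is true on 11 of the 16 rows.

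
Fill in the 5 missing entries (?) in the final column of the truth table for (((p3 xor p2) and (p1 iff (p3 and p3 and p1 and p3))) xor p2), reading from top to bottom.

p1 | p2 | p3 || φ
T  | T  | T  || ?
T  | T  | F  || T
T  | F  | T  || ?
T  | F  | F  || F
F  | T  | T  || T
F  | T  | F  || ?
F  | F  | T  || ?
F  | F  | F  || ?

Row p1=T, p2=T, p3=T: ((p3 xor p2) and (p1 iff (p3 and p3 and p1 and p3))) = F, so the formula = T.
Row p1=T, p2=F, p3=T: ((p3 xor p2) and (p1 iff (p3 and p3 and p1 and p3))) = T, so the formula = T.
Row p1=F, p2=T, p3=F: ((p3 xor p2) and (p1 iff (p3 and p3 and p1 and p3))) = T, so the formula = F.
Row p1=F, p2=F, p3=T: ((p3 xor p2) and (p1 iff (p3 and p3 and p1 and p3))) = T, so the formula = T.
Row p1=F, p2=F, p3=F: ((p3 xor p2) and (p1 iff (p3 and p3 and p1 and p3))) = F, so the formula = F.

T, T, F, T, F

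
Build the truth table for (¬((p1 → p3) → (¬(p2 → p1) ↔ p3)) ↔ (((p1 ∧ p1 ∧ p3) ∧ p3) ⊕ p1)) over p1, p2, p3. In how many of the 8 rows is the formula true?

2

  p1  |   p2  |   p3  || (p1 → p3) | (p2 → p1) | ¬(p2 → p1) | (¬(p2 → p1) ↔ p3) | (p1 ∧ p1 ∧ p3) | ((p1 ∧ p1 ∧ p3) ∧ p3) | (((p1 ∧ p1 ∧ p3) ∧ p3) ⊕ p1) |   φ  
False | False | False ||    True   |    True   |   False    |        True       |     False      |         False         |            False             |  True
False | False |  True ||    True   |    True   |   False    |       False       |     False      |         False         |            False             | False
False |  True | False ||    True   |   False   |    True    |       False       |     False      |         False         |            False             | False
False |  True |  True ||    True   |   False   |    True    |        True       |     False      |         False         |            False             |  True
 True | False | False ||   False   |    True   |   False    |        True       |     False      |         False         |             True             | False
 True | False |  True ||    True   |    True   |   False    |       False       |      True      |          True         |            False             | False
 True |  True | False ||   False   |    True   |   False    |        True       |     False      |         False         |             True             | False
 True |  True |  True ||    True   |    True   |   False    |       False       |      True      |          True         |            False             | False
The formula is true on 2 of the 8 rows.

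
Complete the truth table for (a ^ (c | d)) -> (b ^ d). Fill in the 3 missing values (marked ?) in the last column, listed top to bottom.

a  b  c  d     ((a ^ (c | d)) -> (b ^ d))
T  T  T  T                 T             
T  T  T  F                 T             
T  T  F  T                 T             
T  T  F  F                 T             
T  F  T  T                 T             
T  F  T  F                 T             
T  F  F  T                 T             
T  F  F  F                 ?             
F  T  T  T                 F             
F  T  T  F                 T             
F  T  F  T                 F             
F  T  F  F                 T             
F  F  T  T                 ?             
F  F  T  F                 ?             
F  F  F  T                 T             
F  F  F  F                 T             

F, T, F

Row a=T, b=F, c=F, d=F: (a ^ (c | d)) = T, (b ^ d) = F, so ((a ^ (c | d)) -> (b ^ d)) = F.
Row a=F, b=F, c=T, d=T: (a ^ (c | d)) = T, (b ^ d) = T, so ((a ^ (c | d)) -> (b ^ d)) = T.
Row a=F, b=F, c=T, d=F: (a ^ (c | d)) = T, (b ^ d) = F, so ((a ^ (c | d)) -> (b ^ d)) = F.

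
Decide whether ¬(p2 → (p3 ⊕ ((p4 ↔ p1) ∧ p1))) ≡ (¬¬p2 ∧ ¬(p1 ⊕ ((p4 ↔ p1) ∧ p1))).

not equivalent

p1 | p2 | p3 | p4 | φ | ψ
-- | -- | -- | -- | - | -
F  | F  | F  | F  | F | F
F  | F  | F  | T  | F | F
F  | F  | T  | F  | F | F
F  | F  | T  | T  | F | F
F  | T  | F  | F  | T | T
F  | T  | F  | T  | T | T
F  | T  | T  | F  | F | T
F  | T  | T  | T  | F | T
T  | F  | F  | F  | F | F
T  | F  | F  | T  | F | F
T  | F  | T  | F  | F | F
T  | F  | T  | T  | F | F
T  | T  | F  | F  | T | F
T  | T  | F  | T  | F | T
T  | T  | T  | F  | F | F
T  | T  | T  | T  | T | T
The columns differ at p1=F, p2=T, p3=T, p4=F (φ=F, ψ=T), so they are not equivalent.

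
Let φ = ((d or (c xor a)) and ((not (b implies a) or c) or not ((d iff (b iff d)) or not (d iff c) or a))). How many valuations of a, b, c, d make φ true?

7

a | b | c | d || (c xor a) | (d or (c xor a)) | (b implies a) | not (b implies a) | (not (b implies a) or c) | (b iff d) | (d iff (b iff d)) | (d iff c) | not (d iff c) | φ
0 | 0 | 0 | 0 ||     0     |        0         |       1       |         0         |            0             |     1     |         0         |     1     |       0       | 0
0 | 0 | 0 | 1 ||     0     |        1         |       1       |         0         |            0             |     0     |         0         |     0     |       1       | 0
0 | 0 | 1 | 0 ||     1     |        1         |       1       |         0         |            1             |     1     |         0         |     0     |       1       | 1
0 | 0 | 1 | 1 ||     1     |        1         |       1       |         0         |            1             |     0     |         0         |     1     |       0       | 1
0 | 1 | 0 | 0 ||     0     |        0         |       0       |         1         |            1             |     0     |         1         |     1     |       0       | 0
0 | 1 | 0 | 1 ||     0     |        1         |       0       |         1         |            1             |     1     |         1         |     0     |       1       | 1
0 | 1 | 1 | 0 ||     1     |        1         |       0       |         1         |            1             |     0     |         1         |     0     |       1       | 1
0 | 1 | 1 | 1 ||     1     |        1         |       0       |         1         |            1             |     1     |         1         |     1     |       0       | 1
1 | 0 | 0 | 0 ||     1     |        1         |       1       |         0         |            0             |     1     |         0         |     1     |       0       | 0
1 | 0 | 0 | 1 ||     1     |        1         |       1       |         0         |            0             |     0     |         0         |     0     |       1       | 0
1 | 0 | 1 | 0 ||     0     |        0         |       1       |         0         |            1             |     1     |         0         |     0     |       1       | 0
1 | 0 | 1 | 1 ||     0     |        1         |       1       |         0         |            1             |     0     |         0         |     1     |       0       | 1
1 | 1 | 0 | 0 ||     1     |        1         |       1       |         0         |            0             |     0     |         1         |     1     |       0       | 0
1 | 1 | 0 | 1 ||     1     |        1         |       1       |         0         |            0             |     1     |         1         |     0     |       1       | 0
1 | 1 | 1 | 0 ||     0     |        0         |       1       |         0         |            1             |     0     |         1         |     0     |       1       | 0
1 | 1 | 1 | 1 ||     0     |        1         |       1       |         0         |            1             |     1     |         1         |     1     |       0       | 1
The formula is true on 7 of the 16 rows.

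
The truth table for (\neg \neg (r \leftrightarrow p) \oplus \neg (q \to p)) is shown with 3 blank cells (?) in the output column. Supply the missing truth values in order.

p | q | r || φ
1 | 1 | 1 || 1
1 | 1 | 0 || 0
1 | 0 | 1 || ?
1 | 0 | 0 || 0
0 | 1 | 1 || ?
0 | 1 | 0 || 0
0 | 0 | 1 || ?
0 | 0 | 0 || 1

Row p=1, q=0, r=1: \neg \neg (r \leftrightarrow p) = 1, \neg (q \to p) = 0, so the formula = 1.
Row p=0, q=1, r=1: \neg \neg (r \leftrightarrow p) = 0, \neg (q \to p) = 1, so the formula = 1.
Row p=0, q=0, r=1: \neg \neg (r \leftrightarrow p) = 0, \neg (q \to p) = 0, so the formula = 0.

1, 1, 0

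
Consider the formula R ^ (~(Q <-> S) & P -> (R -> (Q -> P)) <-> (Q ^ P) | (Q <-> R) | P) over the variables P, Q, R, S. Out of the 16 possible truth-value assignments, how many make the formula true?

P  Q  R  S     (Q <-> S)  ~(Q <-> S)  (~(Q <-> S) & P)  (Q -> P)  (R -> (Q -> P))  (Q ^ P)  (Q <-> R)  ((Q ^ P) | (Q <-> R) | P)  φ
T  T  T  T         T          F              F             T             T            F         T                  T              F
T  T  T  F         F          T              T             T             T            F         T                  T              F
T  T  F  T         T          F              F             T             T            F         F                  T              T
T  T  F  F         F          T              T             T             T            F         F                  T              T
T  F  T  T         F          T              T             T             T            T         F                  T              F
T  F  T  F         T          F              F             T             T            T         F                  T              F
T  F  F  T         F          T              T             T             T            T         T                  T              T
T  F  F  F         T          F              F             T             T            T         T                  T              T
F  T  T  T         T          F              F             F             F            T         T                  T              F
F  T  T  F         F          T              F             F             F            T         T                  T              F
F  T  F  T         T          F              F             F             T            T         F                  T              T
F  T  F  F         F          T              F             F             T            T         F                  T              T
F  F  T  T         F          T              F             T             T            F         F                  F              T
F  F  T  F         T          F              F             T             T            F         F                  F              T
F  F  F  T         F          T              F             T             T            F         T                  T              T
F  F  F  F         T          F              F             T             T            F         T                  T              T
The formula is true on 10 of the 16 rows.

10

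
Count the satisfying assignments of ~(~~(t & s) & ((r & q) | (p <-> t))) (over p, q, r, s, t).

27

  p   |   q   |   r   |   s   |   t   ||   φ  
 True |  True |  True |  True |  True || False
 True |  True |  True |  True | False ||  True
 True |  True |  True | False |  True ||  True
 True |  True |  True | False | False ||  True
 True |  True | False |  True |  True || False
 True |  True | False |  True | False ||  True
 True |  True | False | False |  True ||  True
 True |  True | False | False | False ||  True
 True | False |  True |  True |  True || False
 True | False |  True |  True | False ||  True
 True | False |  True | False |  True ||  True
 True | False |  True | False | False ||  True
 True | False | False |  True |  True || False
 True | False | False |  True | False ||  True
 True | False | False | False |  True ||  True
 True | False | False | False | False ||  True
False |  True |  True |  True |  True || False
False |  True |  True |  True | False ||  True
False |  True |  True | False |  True ||  True
False |  True |  True | False | False ||  True
False |  True | False |  True |  True ||  True
False |  True | False |  True | False ||  True
False |  True | False | False |  True ||  True
False |  True | False | False | False ||  True
False | False |  True |  True |  True ||  True
False | False |  True |  True | False ||  True
False | False |  True | False |  True ||  True
False | False |  True | False | False ||  True
False | False | False |  True |  True ||  True
False | False | False |  True | False ||  True
False | False | False | False |  True ||  True
False | False | False | False | False ||  True
The formula is true on 27 of the 32 rows.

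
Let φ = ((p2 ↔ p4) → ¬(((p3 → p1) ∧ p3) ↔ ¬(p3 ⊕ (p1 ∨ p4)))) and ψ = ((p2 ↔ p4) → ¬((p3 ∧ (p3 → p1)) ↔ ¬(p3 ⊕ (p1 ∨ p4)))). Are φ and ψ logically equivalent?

equivalent

p1 | p2 | p3 | p4 | φ | ψ
-- | -- | -- | -- | - | -
1  | 1  | 1  | 1  | 0 | 0
1  | 1  | 1  | 0  | 1 | 1
1  | 1  | 0  | 1  | 0 | 0
1  | 1  | 0  | 0  | 1 | 1
1  | 0  | 1  | 1  | 1 | 1
1  | 0  | 1  | 0  | 0 | 0
1  | 0  | 0  | 1  | 1 | 1
1  | 0  | 0  | 0  | 0 | 0
0  | 1  | 1  | 1  | 1 | 1
0  | 1  | 1  | 0  | 1 | 1
0  | 1  | 0  | 1  | 0 | 0
0  | 1  | 0  | 0  | 1 | 1
0  | 0  | 1  | 1  | 1 | 1
0  | 0  | 1  | 0  | 0 | 0
0  | 0  | 0  | 1  | 1 | 1
0  | 0  | 0  | 0  | 1 | 1
The columns for φ and ψ agree on every row, so they are logically equivalent.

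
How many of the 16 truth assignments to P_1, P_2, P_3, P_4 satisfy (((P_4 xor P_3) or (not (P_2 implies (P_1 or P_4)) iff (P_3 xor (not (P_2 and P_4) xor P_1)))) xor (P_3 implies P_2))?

P_1 | P_2 | P_3 | P_4 | (P_4 xor P_3) | (P_1 or P_4) | (P_2 implies (P_1 or P_4)) | (P_2 and P_4) | not (P_2 and P_4) | (not (P_2 and P_4) xor P_1) | (P_3 implies P_2) | φ
--- | --- | --- | --- | ------------- | ------------ | -------------------------- | ------------- | ----------------- | --------------------------- | ----------------- | -
 T  |  T  |  T  |  T  |       F       |      T       |             T              |       T       |         F         |              T              |         T         | F
 T  |  T  |  T  |  F  |       T       |      T       |             T              |       F       |         T         |              F              |         T         | F
 T  |  T  |  F  |  T  |       T       |      T       |             T              |       T       |         F         |              T              |         T         | F
 T  |  T  |  F  |  F  |       F       |      T       |             T              |       F       |         T         |              F              |         T         | F
 T  |  F  |  T  |  T  |       F       |      T       |             T              |       F       |         T         |              F              |         F         | F
 T  |  F  |  T  |  F  |       T       |      T       |             T              |       F       |         T         |              F              |         F         | T
 T  |  F  |  F  |  T  |       T       |      T       |             T              |       F       |         T         |              F              |         T         | F
 T  |  F  |  F  |  F  |       F       |      T       |             T              |       F       |         T         |              F              |         T         | F
 F  |  T  |  T  |  T  |       F       |      T       |             T              |       T       |         F         |              F              |         T         | T
 F  |  T  |  T  |  F  |       T       |      F       |             F              |       F       |         T         |              T              |         T         | F
 F  |  T  |  F  |  T  |       T       |      T       |             T              |       T       |         F         |              F              |         T         | F
 F  |  T  |  F  |  F  |       F       |      F       |             F              |       F       |         T         |              T              |         T         | F
 F  |  F  |  T  |  T  |       F       |      T       |             T              |       F       |         T         |              T              |         F         | T
 F  |  F  |  T  |  F  |       T       |      F       |             T              |       F       |         T         |              T              |         F         | T
 F  |  F  |  F  |  T  |       T       |      T       |             T              |       F       |         T         |              T              |         T         | F
 F  |  F  |  F  |  F  |       F       |      F       |             T              |       F       |         T         |              T              |         T         | T
The formula is true on 5 of the 16 rows.

5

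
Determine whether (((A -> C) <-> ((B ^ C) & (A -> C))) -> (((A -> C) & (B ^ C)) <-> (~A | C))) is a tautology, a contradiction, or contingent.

A | B | C | φ
- | - | - | -
F | F | F | T
F | F | T | T
F | T | F | T
F | T | T | T
T | F | F | T
T | F | T | T
T | T | F | T
T | T | T | T
Every row is T, so the formula is a tautology.

tautology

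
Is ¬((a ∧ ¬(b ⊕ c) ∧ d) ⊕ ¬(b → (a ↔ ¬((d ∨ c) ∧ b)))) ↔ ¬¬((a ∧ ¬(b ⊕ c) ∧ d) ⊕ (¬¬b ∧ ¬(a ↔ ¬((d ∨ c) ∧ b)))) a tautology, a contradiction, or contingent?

a | b | c | d | (b ⊕ c) | ¬(b ⊕ c) | (a ∧ ¬(b ⊕ c) ∧ d) | (d ∨ c) | ((d ∨ c) ∧ b) | ¬((d ∨ c) ∧ b) | (a ↔ ¬((d ∨ c) ∧ b)) | (b → (a ↔ ¬((d ∨ c) ∧ b))) | ¬(b → (a ↔ ¬((d ∨ c) ∧ b))) | ¬b | ¬¬b | ¬(a ↔ ¬((d ∨ c) ∧ b)) | φ
- | - | - | - | ------- | -------- | ------------------ | ------- | ------------- | -------------- | -------------------- | -------------------------- | --------------------------- | -- | --- | --------------------- | -
F | F | F | F |    F    |    T     |         F          |    F    |       F       |       T        |          F           |             T              |              F              | T  |  F  |           T           | F
F | F | F | T |    F    |    T     |         F          |    T    |       F       |       T        |          F           |             T              |              F              | T  |  F  |           T           | F
F | F | T | F |    T    |    F     |         F          |    T    |       F       |       T        |          F           |             T              |              F              | T  |  F  |           T           | F
F | F | T | T |    T    |    F     |         F          |    T    |       F       |       T        |          F           |             T              |              F              | T  |  F  |           T           | F
F | T | F | F |    T    |    F     |         F          |    F    |       F       |       T        |          F           |             F              |              T              | F  |  T  |           T           | F
F | T | F | T |    T    |    F     |         F          |    T    |       T       |       F        |          T           |             T              |              F              | F  |  T  |           F           | F
F | T | T | F |    F    |    T     |         F          |    T    |       T       |       F        |          T           |             T              |              F              | F  |  T  |           F           | F
F | T | T | T |    F    |    T     |         F          |    T    |       T       |       F        |          T           |             T              |              F              | F  |  T  |           F           | F
T | F | F | F |    F    |    T     |         F          |    F    |       F       |       T        |          T           |             T              |              F              | T  |  F  |           F           | F
T | F | F | T |    F    |    T     |         T          |    T    |       F       |       T        |          T           |             T              |              F              | T  |  F  |           F           | F
T | F | T | F |    T    |    F     |         F          |    T    |       F       |       T        |          T           |             T              |              F              | T  |  F  |           F           | F
T | F | T | T |    T    |    F     |         F          |    T    |       F       |       T        |          T           |             T              |              F              | T  |  F  |           F           | F
T | T | F | F |    T    |    F     |         F          |    F    |       F       |       T        |          T           |             T              |              F              | F  |  T  |           F           | F
T | T | F | T |    T    |    F     |         F          |    T    |       T       |       F        |          F           |             F              |              T              | F  |  T  |           T           | F
T | T | T | F |    F    |    T     |         F          |    T    |       T       |       F        |          F           |             F              |              T              | F  |  T  |           T           | F
T | T | T | T |    F    |    T     |         T          |    T    |       T       |       F        |          F           |             F              |              T              | F  |  T  |           T           | F
Every row is F, so the formula is a contradiction.

contradiction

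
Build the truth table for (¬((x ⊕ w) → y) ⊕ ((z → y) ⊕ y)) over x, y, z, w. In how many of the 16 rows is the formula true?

4

x | y | z | w | (x ⊕ w) | ((x ⊕ w) → y) | ¬((x ⊕ w) → y) | (z → y) | ((z → y) ⊕ y) | φ
- | - | - | - | ------- | ------------- | -------------- | ------- | ------------- | -
T | T | T | T |    F    |       T       |       F        |    T    |       F       | F
T | T | T | F |    T    |       T       |       F        |    T    |       F       | F
T | T | F | T |    F    |       T       |       F        |    T    |       F       | F
T | T | F | F |    T    |       T       |       F        |    T    |       F       | F
T | F | T | T |    F    |       T       |       F        |    F    |       F       | F
T | F | T | F |    T    |       F       |       T        |    F    |       F       | T
T | F | F | T |    F    |       T       |       F        |    T    |       T       | T
T | F | F | F |    T    |       F       |       T        |    T    |       T       | F
F | T | T | T |    T    |       T       |       F        |    T    |       F       | F
F | T | T | F |    F    |       T       |       F        |    T    |       F       | F
F | T | F | T |    T    |       T       |       F        |    T    |       F       | F
F | T | F | F |    F    |       T       |       F        |    T    |       F       | F
F | F | T | T |    T    |       F       |       T        |    F    |       F       | T
F | F | T | F |    F    |       T       |       F        |    F    |       F       | F
F | F | F | T |    T    |       F       |       T        |    T    |       T       | F
F | F | F | F |    F    |       T       |       F        |    T    |       T       | T
The formula is true on 4 of the 16 rows.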